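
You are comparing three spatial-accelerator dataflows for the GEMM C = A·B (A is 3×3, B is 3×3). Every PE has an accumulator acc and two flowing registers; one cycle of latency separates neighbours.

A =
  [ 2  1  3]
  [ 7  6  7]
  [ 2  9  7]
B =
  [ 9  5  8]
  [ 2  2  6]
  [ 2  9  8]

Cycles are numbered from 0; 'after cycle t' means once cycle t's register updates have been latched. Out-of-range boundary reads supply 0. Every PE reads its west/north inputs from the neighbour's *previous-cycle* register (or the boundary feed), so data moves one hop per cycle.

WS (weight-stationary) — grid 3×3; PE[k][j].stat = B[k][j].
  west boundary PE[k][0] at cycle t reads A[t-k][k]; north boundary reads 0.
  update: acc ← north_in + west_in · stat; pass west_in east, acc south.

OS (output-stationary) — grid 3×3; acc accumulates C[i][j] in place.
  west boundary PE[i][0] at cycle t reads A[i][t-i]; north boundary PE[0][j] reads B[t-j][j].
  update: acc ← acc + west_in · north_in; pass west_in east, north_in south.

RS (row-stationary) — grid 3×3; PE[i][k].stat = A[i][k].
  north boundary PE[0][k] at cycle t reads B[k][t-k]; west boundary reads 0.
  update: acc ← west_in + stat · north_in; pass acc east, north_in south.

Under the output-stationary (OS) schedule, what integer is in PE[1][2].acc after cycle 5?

OS (3×3). Following PE[1][2] plus its west/north inputs:
  0: (0,2).acc=0  regs=<0,0>
  0: (1,1).acc=0  regs=<0,0>
  0: (1,2).acc=0  regs=<0,0>
  1: (0,2).acc=0  regs=<0,0>
  1: (1,1).acc=0  regs=<0,0>
  1: (1,2).acc=0  regs=<0,0>
  2: (0,2).acc=16  regs=<2,8>
  2: (1,1).acc=35  regs=<7,5>
  2: (1,2).acc=0  regs=<0,0>
  3: (0,2).acc=22  regs=<1,6>
  3: (1,1).acc=47  regs=<6,2>
  3: (1,2).acc=56  regs=<7,8>
  4: (0,2).acc=46  regs=<3,8>
  4: (1,1).acc=110  regs=<7,9>
  4: (1,2).acc=92  regs=<6,6>
  5: (0,2).acc=46  regs=<0,0>
  5: (1,1).acc=110  regs=<0,0>
  5: (1,2).acc=148  regs=<7,8>

PE[1][2].acc = 148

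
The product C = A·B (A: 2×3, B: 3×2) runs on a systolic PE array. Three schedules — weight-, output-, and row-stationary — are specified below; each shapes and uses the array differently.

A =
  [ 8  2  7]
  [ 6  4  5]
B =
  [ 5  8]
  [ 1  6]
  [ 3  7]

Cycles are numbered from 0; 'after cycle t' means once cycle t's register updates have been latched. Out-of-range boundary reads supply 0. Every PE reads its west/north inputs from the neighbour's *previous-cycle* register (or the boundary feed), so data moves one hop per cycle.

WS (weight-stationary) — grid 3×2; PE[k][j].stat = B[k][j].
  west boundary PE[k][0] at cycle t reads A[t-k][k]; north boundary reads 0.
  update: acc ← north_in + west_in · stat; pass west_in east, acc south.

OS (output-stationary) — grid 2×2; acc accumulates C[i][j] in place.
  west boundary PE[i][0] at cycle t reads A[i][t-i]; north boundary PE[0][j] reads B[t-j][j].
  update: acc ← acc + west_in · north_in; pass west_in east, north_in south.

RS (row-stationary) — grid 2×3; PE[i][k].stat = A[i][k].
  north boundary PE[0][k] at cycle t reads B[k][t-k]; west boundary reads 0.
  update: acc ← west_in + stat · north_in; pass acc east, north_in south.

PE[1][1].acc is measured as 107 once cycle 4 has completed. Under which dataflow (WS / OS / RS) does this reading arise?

dataflow = OS

— WS: 3×2; PE[1][1] trace:
  c0 r1c1: 0 / 0 / 0
  c1 r1c1: 0 / 0 / 0
  c2 r1c1: 76 / 2 / 76
  c3 r1c1: 72 / 4 / 72
  c4 r1c1: 0 / 0 / 0
— OS: 2×2; PE[1][1] trace:
  c0 r1c1: 0 / 0 / 0
  c1 r1c1: 0 / 0 / 0
  c2 r1c1: 48 / 6 / 8
  c3 r1c1: 72 / 4 / 6
  c4 r1c1: 107 / 5 / 7
— RS: 2×3; PE[1][1] trace:
  c0 r1c1: 0 / 0 / 0
  c1 r1c1: 0 / 0 / 0
  c2 r1c1: 34 / 34 / 1
  c3 r1c1: 72 / 72 / 6
  c4 r1c1: 0 / 0 / 0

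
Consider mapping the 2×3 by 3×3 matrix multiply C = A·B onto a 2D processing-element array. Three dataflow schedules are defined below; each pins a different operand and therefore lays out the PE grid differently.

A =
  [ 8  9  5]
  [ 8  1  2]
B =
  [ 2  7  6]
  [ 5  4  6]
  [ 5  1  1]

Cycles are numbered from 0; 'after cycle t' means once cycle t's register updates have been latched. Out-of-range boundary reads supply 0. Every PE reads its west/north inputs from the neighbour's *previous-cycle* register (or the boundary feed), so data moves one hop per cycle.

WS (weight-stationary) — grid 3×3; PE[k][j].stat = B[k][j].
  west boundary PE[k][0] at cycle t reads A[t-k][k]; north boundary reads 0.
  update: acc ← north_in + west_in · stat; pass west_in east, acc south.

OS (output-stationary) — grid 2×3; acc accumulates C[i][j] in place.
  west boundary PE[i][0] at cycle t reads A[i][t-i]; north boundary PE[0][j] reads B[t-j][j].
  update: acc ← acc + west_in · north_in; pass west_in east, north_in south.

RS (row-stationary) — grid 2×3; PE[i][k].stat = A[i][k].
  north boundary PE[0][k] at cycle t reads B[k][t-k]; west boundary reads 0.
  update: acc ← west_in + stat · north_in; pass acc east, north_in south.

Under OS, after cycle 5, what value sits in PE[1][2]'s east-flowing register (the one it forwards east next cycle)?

OS 2×3: PE[1][2] cycle-by-cycle (with neighbour feeds):
  t=0 PE[0][2]: acc=0 h=0 v=0
  t=0 PE[1][1]: acc=0 h=0 v=0
  t=0 PE[1][2]: acc=0 h=0 v=0
  t=1 PE[0][2]: acc=0 h=0 v=0
  t=1 PE[1][1]: acc=0 h=0 v=0
  t=1 PE[1][2]: acc=0 h=0 v=0
  t=2 PE[0][2]: acc=48 h=8 v=6
  t=2 PE[1][1]: acc=56 h=8 v=7
  t=2 PE[1][2]: acc=0 h=0 v=0
  t=3 PE[0][2]: acc=102 h=9 v=6
  t=3 PE[1][1]: acc=60 h=1 v=4
  t=3 PE[1][2]: acc=48 h=8 v=6
  t=4 PE[0][2]: acc=107 h=5 v=1
  t=4 PE[1][1]: acc=62 h=2 v=1
  t=4 PE[1][2]: acc=54 h=1 v=6
  t=5 PE[0][2]: acc=107 h=0 v=0
  t=5 PE[1][1]: acc=62 h=0 v=0
  t=5 PE[1][2]: acc=56 h=2 v=1

register = 2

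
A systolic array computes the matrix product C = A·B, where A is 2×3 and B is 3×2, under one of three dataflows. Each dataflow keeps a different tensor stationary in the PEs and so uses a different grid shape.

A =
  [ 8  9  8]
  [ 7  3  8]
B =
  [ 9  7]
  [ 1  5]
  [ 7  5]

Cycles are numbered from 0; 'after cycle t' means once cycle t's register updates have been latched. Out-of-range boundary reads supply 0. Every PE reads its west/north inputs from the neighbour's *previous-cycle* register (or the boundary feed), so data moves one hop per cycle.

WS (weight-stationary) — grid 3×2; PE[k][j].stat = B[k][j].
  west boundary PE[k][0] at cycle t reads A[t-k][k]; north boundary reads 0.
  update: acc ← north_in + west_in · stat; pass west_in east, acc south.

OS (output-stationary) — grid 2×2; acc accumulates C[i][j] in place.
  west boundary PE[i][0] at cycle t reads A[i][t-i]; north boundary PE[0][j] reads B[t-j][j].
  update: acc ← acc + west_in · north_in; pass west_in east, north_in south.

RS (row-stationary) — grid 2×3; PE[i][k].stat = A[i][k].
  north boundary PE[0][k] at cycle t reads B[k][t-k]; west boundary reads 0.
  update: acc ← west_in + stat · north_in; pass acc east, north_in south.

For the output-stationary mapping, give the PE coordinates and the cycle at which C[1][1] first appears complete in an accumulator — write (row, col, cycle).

(row, col, cycle) = (1, 1, 4)

Under OS, C[1][1] lands at PE[1][1]:
  c0 r1c1: 0 / 0 / 0
  c1 r1c1: 0 / 0 / 0
  c2 r1c1: 49 / 7 / 7
  c3 r1c1: 64 / 3 / 5
  c4 r1c1: 104 / 8 / 5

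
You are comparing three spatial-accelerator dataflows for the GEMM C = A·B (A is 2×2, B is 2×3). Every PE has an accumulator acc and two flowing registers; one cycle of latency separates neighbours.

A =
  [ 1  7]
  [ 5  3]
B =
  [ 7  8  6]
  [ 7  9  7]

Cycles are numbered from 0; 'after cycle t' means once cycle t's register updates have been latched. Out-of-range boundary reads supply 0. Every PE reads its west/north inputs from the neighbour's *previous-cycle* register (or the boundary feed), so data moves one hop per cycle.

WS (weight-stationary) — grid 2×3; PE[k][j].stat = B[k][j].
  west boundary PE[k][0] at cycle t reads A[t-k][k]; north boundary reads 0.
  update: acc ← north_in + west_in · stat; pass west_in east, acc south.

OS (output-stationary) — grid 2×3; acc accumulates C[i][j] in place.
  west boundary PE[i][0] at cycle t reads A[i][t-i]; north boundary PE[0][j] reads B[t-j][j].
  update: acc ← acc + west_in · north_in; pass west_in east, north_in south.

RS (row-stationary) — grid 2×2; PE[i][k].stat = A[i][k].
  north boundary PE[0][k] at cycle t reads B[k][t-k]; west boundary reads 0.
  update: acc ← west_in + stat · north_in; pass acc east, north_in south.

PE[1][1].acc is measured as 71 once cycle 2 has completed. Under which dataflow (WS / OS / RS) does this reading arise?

Under WS (2×3), PE[1][1]:
  [0] (1,1) acc=0 (h:0 v:0)
  [1] (1,1) acc=0 (h:0 v:0)
  [2] (1,1) acc=71 (h:7 v:71)
Under OS (2×3), PE[1][1]:
  [0] (1,1) acc=0 (h:0 v:0)
  [1] (1,1) acc=0 (h:0 v:0)
  [2] (1,1) acc=40 (h:5 v:8)
Under RS (2×2), PE[1][1]:
  [0] (1,1) acc=0 (h:0 v:0)
  [1] (1,1) acc=0 (h:0 v:0)
  [2] (1,1) acc=56 (h:56 v:7)

dataflow = WS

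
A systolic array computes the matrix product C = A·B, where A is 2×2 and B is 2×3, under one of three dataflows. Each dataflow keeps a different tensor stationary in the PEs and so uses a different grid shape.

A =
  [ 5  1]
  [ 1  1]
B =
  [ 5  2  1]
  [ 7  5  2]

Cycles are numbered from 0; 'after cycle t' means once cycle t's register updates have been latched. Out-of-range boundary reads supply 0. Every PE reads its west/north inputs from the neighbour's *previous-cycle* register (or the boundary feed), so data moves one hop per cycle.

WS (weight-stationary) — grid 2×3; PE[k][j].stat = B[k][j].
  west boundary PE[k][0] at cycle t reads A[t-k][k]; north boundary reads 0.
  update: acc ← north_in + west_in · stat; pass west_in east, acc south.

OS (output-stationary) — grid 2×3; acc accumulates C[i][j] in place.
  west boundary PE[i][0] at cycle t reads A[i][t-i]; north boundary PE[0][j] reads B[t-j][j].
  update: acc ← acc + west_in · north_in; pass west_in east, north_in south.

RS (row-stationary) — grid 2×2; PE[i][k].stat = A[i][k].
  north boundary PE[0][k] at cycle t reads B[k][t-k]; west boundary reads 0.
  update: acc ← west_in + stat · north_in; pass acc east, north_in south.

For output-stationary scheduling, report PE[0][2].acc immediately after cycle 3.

PE[0][2].acc = 7

Tracing OS — 2×3 array, target PE[0][2]:
  [0] (0,1) acc=0 (h:0 v:0)
  [0] (0,2) acc=0 (h:0 v:0)
  [1] (0,1) acc=10 (h:5 v:2)
  [1] (0,2) acc=0 (h:0 v:0)
  [2] (0,1) acc=15 (h:1 v:5)
  [2] (0,2) acc=5 (h:5 v:1)
  [3] (0,1) acc=15 (h:0 v:0)
  [3] (0,2) acc=7 (h:1 v:2)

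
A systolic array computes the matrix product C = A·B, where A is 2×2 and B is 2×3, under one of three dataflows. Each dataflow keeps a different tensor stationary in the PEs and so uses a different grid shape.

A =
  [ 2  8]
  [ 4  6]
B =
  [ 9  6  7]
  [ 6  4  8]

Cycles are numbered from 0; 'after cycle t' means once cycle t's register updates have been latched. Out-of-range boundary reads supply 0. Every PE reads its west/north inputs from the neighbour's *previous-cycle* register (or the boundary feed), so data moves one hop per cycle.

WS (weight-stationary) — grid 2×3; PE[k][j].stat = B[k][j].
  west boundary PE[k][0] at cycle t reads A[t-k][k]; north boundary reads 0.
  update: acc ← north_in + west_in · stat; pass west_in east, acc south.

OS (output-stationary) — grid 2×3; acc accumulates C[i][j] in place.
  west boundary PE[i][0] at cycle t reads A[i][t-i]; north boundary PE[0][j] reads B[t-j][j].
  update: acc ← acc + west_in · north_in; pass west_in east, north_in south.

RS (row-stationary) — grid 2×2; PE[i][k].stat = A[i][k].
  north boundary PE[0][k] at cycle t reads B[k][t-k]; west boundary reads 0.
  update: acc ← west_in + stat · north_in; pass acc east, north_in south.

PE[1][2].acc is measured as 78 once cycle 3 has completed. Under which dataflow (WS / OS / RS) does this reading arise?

Under WS (2×3), PE[1][2]:
  step 0 · PE1,2: acc=0; fwd→0 fwd↓0
  step 1 · PE1,2: acc=0; fwd→0 fwd↓0
  step 2 · PE1,2: acc=0; fwd→0 fwd↓0
  step 3 · PE1,2: acc=78; fwd→8 fwd↓78
Under OS (2×3), PE[1][2]:
  step 0 · PE1,2: acc=0; fwd→0 fwd↓0
  step 1 · PE1,2: acc=0; fwd→0 fwd↓0
  step 2 · PE1,2: acc=0; fwd→0 fwd↓0
  step 3 · PE1,2: acc=28; fwd→4 fwd↓7
RS: PE[1][2] is outside its 2×2 grid.

dataflow = WS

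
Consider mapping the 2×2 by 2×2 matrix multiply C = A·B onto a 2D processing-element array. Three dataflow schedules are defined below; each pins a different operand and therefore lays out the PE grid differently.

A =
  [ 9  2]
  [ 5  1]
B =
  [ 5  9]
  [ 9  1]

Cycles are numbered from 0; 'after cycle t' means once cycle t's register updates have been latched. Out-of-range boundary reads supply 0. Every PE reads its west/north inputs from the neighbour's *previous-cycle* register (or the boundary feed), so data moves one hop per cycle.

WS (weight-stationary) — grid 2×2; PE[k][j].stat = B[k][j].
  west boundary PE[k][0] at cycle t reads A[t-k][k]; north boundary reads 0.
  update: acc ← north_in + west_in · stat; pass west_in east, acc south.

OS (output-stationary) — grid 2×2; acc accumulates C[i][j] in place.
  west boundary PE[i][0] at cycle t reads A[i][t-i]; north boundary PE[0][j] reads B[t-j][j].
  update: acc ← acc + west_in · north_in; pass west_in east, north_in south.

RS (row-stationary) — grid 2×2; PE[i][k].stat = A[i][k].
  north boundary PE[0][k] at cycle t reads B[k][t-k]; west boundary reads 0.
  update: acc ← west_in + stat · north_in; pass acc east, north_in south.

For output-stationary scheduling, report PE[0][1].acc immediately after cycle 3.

OS (2×2). Following PE[0][1] plus its west/north inputs:
  [0] (0,0) acc=45 (h:9 v:5)
  [0] (0,1) acc=0 (h:0 v:0)
  [1] (0,0) acc=63 (h:2 v:9)
  [1] (0,1) acc=81 (h:9 v:9)
  [2] (0,0) acc=63 (h:0 v:0)
  [2] (0,1) acc=83 (h:2 v:1)
  [3] (0,0) acc=63 (h:0 v:0)
  [3] (0,1) acc=83 (h:0 v:0)

PE[0][1].acc = 83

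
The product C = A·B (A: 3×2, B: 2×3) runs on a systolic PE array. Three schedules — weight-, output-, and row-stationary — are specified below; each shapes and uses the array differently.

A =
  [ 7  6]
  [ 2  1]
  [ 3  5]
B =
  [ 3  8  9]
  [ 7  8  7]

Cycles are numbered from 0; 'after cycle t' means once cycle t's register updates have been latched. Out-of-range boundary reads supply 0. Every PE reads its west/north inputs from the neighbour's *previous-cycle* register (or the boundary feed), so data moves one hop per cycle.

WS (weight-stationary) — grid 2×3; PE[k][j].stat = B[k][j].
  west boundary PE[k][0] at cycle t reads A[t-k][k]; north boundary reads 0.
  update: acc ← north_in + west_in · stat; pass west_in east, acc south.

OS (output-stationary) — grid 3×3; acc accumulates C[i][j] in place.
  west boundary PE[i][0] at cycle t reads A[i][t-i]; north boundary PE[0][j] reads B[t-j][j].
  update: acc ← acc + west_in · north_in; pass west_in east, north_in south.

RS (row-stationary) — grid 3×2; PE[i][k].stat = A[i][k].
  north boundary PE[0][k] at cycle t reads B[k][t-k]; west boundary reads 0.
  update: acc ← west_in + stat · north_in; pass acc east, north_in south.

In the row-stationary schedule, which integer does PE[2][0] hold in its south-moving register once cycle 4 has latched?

register = 9

Tracing RS — 3×2 array, target PE[2][0]:
  0: (1,0).acc=0  regs=<0,0>
  0: (2,0).acc=0  regs=<0,0>
  1: (1,0).acc=6  regs=<6,3>
  1: (2,0).acc=0  regs=<0,0>
  2: (1,0).acc=16  regs=<16,8>
  2: (2,0).acc=9  regs=<9,3>
  3: (1,0).acc=18  regs=<18,9>
  3: (2,0).acc=24  regs=<24,8>
  4: (1,0).acc=0  regs=<0,0>
  4: (2,0).acc=27  regs=<27,9>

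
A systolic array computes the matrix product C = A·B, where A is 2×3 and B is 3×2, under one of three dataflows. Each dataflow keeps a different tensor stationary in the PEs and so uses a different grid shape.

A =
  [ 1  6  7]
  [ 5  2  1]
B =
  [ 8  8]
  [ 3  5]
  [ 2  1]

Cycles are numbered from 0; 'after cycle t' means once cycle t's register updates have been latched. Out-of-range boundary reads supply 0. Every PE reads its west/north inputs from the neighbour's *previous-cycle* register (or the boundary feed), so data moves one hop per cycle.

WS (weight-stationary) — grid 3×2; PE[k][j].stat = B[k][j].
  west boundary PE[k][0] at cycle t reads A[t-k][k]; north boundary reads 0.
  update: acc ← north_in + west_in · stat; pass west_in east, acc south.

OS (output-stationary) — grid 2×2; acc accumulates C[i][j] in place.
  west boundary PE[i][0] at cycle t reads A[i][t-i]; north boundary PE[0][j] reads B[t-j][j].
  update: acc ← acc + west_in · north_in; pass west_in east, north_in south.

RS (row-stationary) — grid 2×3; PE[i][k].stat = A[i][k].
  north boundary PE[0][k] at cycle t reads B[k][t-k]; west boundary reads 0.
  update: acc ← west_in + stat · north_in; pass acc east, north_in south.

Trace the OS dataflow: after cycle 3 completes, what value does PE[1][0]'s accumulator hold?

PE[1][0].acc = 48

Tracing OS — 2×2 array, target PE[1][0]:
  0: (0,0).acc=8  regs=<1,8>
  0: (1,0).acc=0  regs=<0,0>
  1: (0,0).acc=26  regs=<6,3>
  1: (1,0).acc=40  regs=<5,8>
  2: (0,0).acc=40  regs=<7,2>
  2: (1,0).acc=46  regs=<2,3>
  3: (0,0).acc=40  regs=<0,0>
  3: (1,0).acc=48  regs=<1,2>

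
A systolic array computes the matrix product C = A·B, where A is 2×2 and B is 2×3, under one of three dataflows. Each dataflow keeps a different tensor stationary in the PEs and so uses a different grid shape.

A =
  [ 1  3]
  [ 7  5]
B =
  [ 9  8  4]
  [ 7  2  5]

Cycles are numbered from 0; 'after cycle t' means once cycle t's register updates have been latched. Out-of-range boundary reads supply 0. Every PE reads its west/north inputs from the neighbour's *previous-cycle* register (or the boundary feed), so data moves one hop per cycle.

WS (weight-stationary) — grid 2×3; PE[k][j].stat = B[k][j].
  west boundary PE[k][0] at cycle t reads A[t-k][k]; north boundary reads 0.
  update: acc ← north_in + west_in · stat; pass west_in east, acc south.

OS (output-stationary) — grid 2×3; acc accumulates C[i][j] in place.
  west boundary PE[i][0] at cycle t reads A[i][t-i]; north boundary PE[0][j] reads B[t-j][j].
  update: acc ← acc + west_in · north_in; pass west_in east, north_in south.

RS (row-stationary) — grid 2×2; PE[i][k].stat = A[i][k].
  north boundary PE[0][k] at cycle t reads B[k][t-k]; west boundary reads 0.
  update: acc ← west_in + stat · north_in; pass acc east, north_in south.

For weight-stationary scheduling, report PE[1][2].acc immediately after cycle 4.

WS (2×3). Following PE[1][2] plus its west/north inputs:
  [0] (0,2) acc=0 (h:0 v:0)
  [0] (1,1) acc=0 (h:0 v:0)
  [0] (1,2) acc=0 (h:0 v:0)
  [1] (0,2) acc=0 (h:0 v:0)
  [1] (1,1) acc=0 (h:0 v:0)
  [1] (1,2) acc=0 (h:0 v:0)
  [2] (0,2) acc=4 (h:1 v:4)
  [2] (1,1) acc=14 (h:3 v:14)
  [2] (1,2) acc=0 (h:0 v:0)
  [3] (0,2) acc=28 (h:7 v:28)
  [3] (1,1) acc=66 (h:5 v:66)
  [3] (1,2) acc=19 (h:3 v:19)
  [4] (0,2) acc=0 (h:0 v:0)
  [4] (1,1) acc=0 (h:0 v:0)
  [4] (1,2) acc=53 (h:5 v:53)

PE[1][2].acc = 53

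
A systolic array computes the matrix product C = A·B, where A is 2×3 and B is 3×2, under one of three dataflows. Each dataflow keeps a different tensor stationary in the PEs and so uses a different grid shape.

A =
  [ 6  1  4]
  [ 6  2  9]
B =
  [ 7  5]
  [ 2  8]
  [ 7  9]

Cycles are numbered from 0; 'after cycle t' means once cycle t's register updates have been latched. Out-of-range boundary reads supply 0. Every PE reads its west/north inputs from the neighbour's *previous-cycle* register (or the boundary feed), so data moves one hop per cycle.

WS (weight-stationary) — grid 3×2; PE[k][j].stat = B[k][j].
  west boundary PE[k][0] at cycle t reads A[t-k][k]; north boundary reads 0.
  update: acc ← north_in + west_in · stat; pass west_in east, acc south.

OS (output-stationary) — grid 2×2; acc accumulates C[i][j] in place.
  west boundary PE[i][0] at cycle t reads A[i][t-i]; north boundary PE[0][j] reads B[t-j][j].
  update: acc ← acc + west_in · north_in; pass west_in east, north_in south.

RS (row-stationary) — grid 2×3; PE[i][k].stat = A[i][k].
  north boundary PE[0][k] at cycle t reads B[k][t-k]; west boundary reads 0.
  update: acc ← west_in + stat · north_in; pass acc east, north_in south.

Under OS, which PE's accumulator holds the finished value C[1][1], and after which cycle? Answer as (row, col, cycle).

OS: C[1][1] accumulates in PE[1][1]:
  cycle 0: PE[1][1] → acc 0, east 0, south 0
  cycle 1: PE[1][1] → acc 0, east 0, south 0
  cycle 2: PE[1][1] → acc 30, east 6, south 5
  cycle 3: PE[1][1] → acc 46, east 2, south 8
  cycle 4: PE[1][1] → acc 127, east 9, south 9

(row, col, cycle) = (1, 1, 4)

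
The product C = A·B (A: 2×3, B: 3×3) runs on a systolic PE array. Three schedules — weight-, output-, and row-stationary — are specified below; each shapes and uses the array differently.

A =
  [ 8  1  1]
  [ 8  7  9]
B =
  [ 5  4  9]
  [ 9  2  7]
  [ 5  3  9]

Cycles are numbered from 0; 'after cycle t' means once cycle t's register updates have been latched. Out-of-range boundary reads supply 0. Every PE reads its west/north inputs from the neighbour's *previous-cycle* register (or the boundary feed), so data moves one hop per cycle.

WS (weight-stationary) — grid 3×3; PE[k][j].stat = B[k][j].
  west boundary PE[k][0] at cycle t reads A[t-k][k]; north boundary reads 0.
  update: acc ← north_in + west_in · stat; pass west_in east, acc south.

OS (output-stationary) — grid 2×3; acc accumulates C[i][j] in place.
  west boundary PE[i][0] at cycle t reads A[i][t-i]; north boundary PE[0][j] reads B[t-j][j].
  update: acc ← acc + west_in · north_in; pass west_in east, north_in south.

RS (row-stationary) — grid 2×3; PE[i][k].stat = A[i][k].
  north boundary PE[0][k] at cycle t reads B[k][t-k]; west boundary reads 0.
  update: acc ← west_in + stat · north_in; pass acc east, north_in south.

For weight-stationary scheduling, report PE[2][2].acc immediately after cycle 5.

WS on a 3×3 grid — tracing PE[2][2] and its feeders:
  after 0 — PE[1][2] acc=0, pass-E 0, pass-S 0
  after 0 — PE[2][1] acc=0, pass-E 0, pass-S 0
  after 0 — PE[2][2] acc=0, pass-E 0, pass-S 0
  after 1 — PE[1][2] acc=0, pass-E 0, pass-S 0
  after 1 — PE[2][1] acc=0, pass-E 0, pass-S 0
  after 1 — PE[2][2] acc=0, pass-E 0, pass-S 0
  after 2 — PE[1][2] acc=0, pass-E 0, pass-S 0
  after 2 — PE[2][1] acc=0, pass-E 0, pass-S 0
  after 2 — PE[2][2] acc=0, pass-E 0, pass-S 0
  after 3 — PE[1][2] acc=79, pass-E 1, pass-S 79
  after 3 — PE[2][1] acc=37, pass-E 1, pass-S 37
  after 3 — PE[2][2] acc=0, pass-E 0, pass-S 0
  after 4 — PE[1][2] acc=121, pass-E 7, pass-S 121
  after 4 — PE[2][1] acc=73, pass-E 9, pass-S 73
  after 4 — PE[2][2] acc=88, pass-E 1, pass-S 88
  after 5 — PE[1][2] acc=0, pass-E 0, pass-S 0
  after 5 — PE[2][1] acc=0, pass-E 0, pass-S 0
  after 5 — PE[2][2] acc=202, pass-E 9, pass-S 202

PE[2][2].acc = 202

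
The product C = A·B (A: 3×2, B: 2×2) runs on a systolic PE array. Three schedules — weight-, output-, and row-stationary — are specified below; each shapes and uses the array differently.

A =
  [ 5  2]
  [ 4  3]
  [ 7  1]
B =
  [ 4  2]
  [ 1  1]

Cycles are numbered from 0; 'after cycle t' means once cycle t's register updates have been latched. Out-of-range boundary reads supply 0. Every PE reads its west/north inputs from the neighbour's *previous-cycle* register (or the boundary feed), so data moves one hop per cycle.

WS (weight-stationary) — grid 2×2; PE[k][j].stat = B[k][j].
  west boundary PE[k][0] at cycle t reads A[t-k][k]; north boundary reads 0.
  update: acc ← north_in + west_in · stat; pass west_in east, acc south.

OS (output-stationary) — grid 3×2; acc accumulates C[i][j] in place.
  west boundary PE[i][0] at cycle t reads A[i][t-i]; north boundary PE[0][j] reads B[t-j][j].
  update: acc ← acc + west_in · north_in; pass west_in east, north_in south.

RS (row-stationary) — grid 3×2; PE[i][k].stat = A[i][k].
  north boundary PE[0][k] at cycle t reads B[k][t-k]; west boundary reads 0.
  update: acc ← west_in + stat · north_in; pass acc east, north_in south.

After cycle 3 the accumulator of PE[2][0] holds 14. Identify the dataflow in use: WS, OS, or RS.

dataflow = RS

— WS: 2×2 array has no PE[2][0].
OS [3×2] PE[2][0] across cycles:
  0: (2,0).acc=0  regs=<0,0>
  1: (2,0).acc=0  regs=<0,0>
  2: (2,0).acc=28  regs=<7,4>
  3: (2,0).acc=29  regs=<1,1>
RS [3×2] PE[2][0] across cycles:
  0: (2,0).acc=0  regs=<0,0>
  1: (2,0).acc=0  regs=<0,0>
  2: (2,0).acc=28  regs=<28,4>
  3: (2,0).acc=14  regs=<14,2>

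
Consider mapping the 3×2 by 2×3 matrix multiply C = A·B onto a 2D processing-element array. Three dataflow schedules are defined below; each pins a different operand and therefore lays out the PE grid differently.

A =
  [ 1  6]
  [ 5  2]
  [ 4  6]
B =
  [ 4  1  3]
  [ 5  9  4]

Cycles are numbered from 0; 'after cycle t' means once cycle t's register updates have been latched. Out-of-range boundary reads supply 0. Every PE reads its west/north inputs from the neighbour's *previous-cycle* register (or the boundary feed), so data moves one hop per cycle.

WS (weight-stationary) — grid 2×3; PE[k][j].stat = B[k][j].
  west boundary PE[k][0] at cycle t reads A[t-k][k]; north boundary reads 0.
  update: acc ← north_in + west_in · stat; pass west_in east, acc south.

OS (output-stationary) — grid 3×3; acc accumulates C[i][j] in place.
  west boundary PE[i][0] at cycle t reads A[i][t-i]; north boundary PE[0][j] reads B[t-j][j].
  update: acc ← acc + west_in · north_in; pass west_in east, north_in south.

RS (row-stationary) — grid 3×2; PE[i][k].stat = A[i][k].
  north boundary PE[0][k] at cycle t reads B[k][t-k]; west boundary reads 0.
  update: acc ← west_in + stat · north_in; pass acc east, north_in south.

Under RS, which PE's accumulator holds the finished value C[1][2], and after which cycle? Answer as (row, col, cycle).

(row, col, cycle) = (1, 1, 4)

Under RS, C[1][2] lands at PE[1][1]:
  after 0 — PE[1][1] acc=0, pass-E 0, pass-S 0
  after 1 — PE[1][1] acc=0, pass-E 0, pass-S 0
  after 2 — PE[1][1] acc=30, pass-E 30, pass-S 5
  after 3 — PE[1][1] acc=23, pass-E 23, pass-S 9
  after 4 — PE[1][1] acc=23, pass-E 23, pass-S 4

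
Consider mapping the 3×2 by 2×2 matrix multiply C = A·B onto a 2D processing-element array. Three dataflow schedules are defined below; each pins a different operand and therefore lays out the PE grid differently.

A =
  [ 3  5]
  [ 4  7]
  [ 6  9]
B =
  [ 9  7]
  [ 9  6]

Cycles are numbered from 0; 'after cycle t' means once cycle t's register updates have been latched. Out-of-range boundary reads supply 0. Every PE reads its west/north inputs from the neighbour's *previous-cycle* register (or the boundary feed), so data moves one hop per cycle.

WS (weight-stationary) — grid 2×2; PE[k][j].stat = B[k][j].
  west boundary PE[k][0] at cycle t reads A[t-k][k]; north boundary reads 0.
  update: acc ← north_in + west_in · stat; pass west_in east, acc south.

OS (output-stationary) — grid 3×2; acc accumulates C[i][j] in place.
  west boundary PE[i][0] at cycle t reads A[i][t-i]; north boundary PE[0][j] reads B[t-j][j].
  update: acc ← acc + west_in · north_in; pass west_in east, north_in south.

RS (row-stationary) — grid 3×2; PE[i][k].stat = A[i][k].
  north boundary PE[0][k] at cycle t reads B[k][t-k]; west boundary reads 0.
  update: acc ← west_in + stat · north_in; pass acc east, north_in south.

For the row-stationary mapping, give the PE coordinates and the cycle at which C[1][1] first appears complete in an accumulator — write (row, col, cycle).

(row, col, cycle) = (1, 1, 3)

RS — PE[1][1] is where C[1][1] collects:
  cycle 0: PE[1][1] → acc 0, east 0, south 0
  cycle 1: PE[1][1] → acc 0, east 0, south 0
  cycle 2: PE[1][1] → acc 99, east 99, south 9
  cycle 3: PE[1][1] → acc 70, east 70, south 6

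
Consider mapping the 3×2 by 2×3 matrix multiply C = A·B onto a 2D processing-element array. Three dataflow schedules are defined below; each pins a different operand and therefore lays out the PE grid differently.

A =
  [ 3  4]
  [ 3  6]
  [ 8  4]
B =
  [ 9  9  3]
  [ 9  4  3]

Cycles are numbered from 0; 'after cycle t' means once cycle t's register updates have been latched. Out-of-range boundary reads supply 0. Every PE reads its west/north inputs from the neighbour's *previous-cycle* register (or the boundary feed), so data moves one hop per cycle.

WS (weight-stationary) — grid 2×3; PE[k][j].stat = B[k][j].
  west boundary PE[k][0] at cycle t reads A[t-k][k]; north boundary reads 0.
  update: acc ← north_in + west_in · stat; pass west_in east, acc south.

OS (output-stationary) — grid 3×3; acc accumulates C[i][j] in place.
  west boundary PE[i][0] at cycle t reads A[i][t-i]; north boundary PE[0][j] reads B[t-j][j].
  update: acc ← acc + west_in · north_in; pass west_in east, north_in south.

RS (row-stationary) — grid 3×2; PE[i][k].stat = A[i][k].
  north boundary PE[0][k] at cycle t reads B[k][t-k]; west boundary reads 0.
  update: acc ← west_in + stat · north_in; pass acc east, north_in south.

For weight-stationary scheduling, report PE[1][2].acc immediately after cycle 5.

WS 2×3: PE[1][2] cycle-by-cycle (with neighbour feeds):
  step 0 · PE0,2: acc=0; fwd→0 fwd↓0
  step 0 · PE1,1: acc=0; fwd→0 fwd↓0
  step 0 · PE1,2: acc=0; fwd→0 fwd↓0
  step 1 · PE0,2: acc=0; fwd→0 fwd↓0
  step 1 · PE1,1: acc=0; fwd→0 fwd↓0
  step 1 · PE1,2: acc=0; fwd→0 fwd↓0
  step 2 · PE0,2: acc=9; fwd→3 fwd↓9
  step 2 · PE1,1: acc=43; fwd→4 fwd↓43
  step 2 · PE1,2: acc=0; fwd→0 fwd↓0
  step 3 · PE0,2: acc=9; fwd→3 fwd↓9
  step 3 · PE1,1: acc=51; fwd→6 fwd↓51
  step 3 · PE1,2: acc=21; fwd→4 fwd↓21
  step 4 · PE0,2: acc=24; fwd→8 fwd↓24
  step 4 · PE1,1: acc=88; fwd→4 fwd↓88
  step 4 · PE1,2: acc=27; fwd→6 fwd↓27
  step 5 · PE0,2: acc=0; fwd→0 fwd↓0
  step 5 · PE1,1: acc=0; fwd→0 fwd↓0
  step 5 · PE1,2: acc=36; fwd→4 fwd↓36

PE[1][2].acc = 36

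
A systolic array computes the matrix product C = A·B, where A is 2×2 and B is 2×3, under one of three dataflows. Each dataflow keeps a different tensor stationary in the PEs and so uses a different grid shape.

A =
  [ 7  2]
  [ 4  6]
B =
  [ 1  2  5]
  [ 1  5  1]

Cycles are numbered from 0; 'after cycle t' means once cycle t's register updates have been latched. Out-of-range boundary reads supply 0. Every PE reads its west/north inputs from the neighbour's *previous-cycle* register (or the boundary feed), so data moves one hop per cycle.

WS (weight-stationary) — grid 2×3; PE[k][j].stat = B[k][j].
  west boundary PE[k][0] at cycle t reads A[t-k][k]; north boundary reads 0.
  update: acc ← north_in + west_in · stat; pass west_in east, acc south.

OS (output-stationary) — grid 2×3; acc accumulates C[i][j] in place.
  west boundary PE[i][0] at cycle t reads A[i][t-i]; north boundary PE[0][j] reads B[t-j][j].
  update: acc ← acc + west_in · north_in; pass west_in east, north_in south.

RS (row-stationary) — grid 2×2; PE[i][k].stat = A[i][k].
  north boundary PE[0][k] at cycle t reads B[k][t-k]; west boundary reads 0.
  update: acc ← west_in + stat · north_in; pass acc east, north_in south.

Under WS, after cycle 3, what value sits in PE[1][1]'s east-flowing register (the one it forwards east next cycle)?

register = 6

Tracing WS — 2×3 array, target PE[1][1]:
  0: (0,1).acc=0  regs=<0,0>
  0: (1,0).acc=0  regs=<0,0>
  0: (1,1).acc=0  regs=<0,0>
  1: (0,1).acc=14  regs=<7,14>
  1: (1,0).acc=9  regs=<2,9>
  1: (1,1).acc=0  regs=<0,0>
  2: (0,1).acc=8  regs=<4,8>
  2: (1,0).acc=10  regs=<6,10>
  2: (1,1).acc=24  regs=<2,24>
  3: (0,1).acc=0  regs=<0,0>
  3: (1,0).acc=0  regs=<0,0>
  3: (1,1).acc=38  regs=<6,38>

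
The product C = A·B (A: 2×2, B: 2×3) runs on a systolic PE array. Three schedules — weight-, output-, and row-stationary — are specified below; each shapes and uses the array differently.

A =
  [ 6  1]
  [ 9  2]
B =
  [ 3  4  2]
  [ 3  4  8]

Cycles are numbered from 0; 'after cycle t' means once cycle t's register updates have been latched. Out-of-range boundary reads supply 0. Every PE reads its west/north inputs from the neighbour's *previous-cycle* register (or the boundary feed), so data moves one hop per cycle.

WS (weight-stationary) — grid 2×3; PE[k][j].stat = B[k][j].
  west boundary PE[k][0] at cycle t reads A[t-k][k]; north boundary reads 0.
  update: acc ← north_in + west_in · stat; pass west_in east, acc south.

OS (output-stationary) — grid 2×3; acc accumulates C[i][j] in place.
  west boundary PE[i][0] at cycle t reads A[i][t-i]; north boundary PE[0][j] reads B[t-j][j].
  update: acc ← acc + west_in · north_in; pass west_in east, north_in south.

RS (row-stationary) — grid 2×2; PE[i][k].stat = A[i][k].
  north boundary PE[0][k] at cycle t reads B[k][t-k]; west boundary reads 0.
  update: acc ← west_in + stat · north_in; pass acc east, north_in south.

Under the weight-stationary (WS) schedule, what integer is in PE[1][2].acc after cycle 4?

PE[1][2].acc = 34

WS 2×3: PE[1][2] cycle-by-cycle (with neighbour feeds):
  t=0 PE[0][2]: acc=0 h=0 v=0
  t=0 PE[1][1]: acc=0 h=0 v=0
  t=0 PE[1][2]: acc=0 h=0 v=0
  t=1 PE[0][2]: acc=0 h=0 v=0
  t=1 PE[1][1]: acc=0 h=0 v=0
  t=1 PE[1][2]: acc=0 h=0 v=0
  t=2 PE[0][2]: acc=12 h=6 v=12
  t=2 PE[1][1]: acc=28 h=1 v=28
  t=2 PE[1][2]: acc=0 h=0 v=0
  t=3 PE[0][2]: acc=18 h=9 v=18
  t=3 PE[1][1]: acc=44 h=2 v=44
  t=3 PE[1][2]: acc=20 h=1 v=20
  t=4 PE[0][2]: acc=0 h=0 v=0
  t=4 PE[1][1]: acc=0 h=0 v=0
  t=4 PE[1][2]: acc=34 h=2 v=34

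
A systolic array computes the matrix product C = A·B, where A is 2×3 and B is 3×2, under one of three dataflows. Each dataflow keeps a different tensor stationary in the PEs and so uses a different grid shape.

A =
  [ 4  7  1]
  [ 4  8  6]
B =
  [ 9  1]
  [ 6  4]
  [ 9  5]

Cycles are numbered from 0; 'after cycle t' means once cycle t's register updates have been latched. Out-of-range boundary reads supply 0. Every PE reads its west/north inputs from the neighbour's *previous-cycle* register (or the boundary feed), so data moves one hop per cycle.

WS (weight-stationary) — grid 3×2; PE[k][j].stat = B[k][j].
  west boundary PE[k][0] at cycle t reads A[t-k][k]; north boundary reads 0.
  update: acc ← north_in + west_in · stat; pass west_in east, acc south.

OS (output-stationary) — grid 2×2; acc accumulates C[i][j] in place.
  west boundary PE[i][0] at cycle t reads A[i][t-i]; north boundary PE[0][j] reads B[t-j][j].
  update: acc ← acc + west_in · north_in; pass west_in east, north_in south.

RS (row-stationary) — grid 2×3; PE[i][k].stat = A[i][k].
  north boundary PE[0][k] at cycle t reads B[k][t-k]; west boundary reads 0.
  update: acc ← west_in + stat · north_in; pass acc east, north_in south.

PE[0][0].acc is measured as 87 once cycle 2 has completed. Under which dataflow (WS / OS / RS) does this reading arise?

dataflow = OS

Under WS (3×2), PE[0][0]:
  t=0 PE[0][0]: acc=36 h=4 v=36
  t=1 PE[0][0]: acc=36 h=4 v=36
  t=2 PE[0][0]: acc=0 h=0 v=0
Under OS (2×2), PE[0][0]:
  t=0 PE[0][0]: acc=36 h=4 v=9
  t=1 PE[0][0]: acc=78 h=7 v=6
  t=2 PE[0][0]: acc=87 h=1 v=9
Under RS (2×3), PE[0][0]:
  t=0 PE[0][0]: acc=36 h=36 v=9
  t=1 PE[0][0]: acc=4 h=4 v=1
  t=2 PE[0][0]: acc=0 h=0 v=0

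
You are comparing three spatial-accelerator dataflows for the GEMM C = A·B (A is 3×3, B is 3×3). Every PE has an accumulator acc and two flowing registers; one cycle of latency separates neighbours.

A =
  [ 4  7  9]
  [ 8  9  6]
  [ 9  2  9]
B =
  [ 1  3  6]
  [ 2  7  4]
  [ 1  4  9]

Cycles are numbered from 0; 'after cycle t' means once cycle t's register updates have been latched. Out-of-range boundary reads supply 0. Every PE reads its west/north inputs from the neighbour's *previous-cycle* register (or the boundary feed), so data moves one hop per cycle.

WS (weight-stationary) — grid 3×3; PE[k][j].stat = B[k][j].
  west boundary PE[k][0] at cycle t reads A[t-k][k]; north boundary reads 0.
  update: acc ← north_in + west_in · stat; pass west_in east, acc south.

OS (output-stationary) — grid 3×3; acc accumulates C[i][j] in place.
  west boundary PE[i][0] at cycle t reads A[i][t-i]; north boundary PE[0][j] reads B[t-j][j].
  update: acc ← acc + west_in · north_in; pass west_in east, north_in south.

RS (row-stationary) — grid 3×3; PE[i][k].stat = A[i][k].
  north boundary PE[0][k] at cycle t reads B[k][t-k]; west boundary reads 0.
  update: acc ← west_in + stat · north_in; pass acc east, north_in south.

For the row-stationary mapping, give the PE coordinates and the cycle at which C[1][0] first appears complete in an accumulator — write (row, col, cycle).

(row, col, cycle) = (1, 2, 3)

Under RS, C[1][0] lands at PE[1][2]:
  t=0 PE[1][2]: acc=0 h=0 v=0
  t=1 PE[1][2]: acc=0 h=0 v=0
  t=2 PE[1][2]: acc=0 h=0 v=0
  t=3 PE[1][2]: acc=32 h=32 v=1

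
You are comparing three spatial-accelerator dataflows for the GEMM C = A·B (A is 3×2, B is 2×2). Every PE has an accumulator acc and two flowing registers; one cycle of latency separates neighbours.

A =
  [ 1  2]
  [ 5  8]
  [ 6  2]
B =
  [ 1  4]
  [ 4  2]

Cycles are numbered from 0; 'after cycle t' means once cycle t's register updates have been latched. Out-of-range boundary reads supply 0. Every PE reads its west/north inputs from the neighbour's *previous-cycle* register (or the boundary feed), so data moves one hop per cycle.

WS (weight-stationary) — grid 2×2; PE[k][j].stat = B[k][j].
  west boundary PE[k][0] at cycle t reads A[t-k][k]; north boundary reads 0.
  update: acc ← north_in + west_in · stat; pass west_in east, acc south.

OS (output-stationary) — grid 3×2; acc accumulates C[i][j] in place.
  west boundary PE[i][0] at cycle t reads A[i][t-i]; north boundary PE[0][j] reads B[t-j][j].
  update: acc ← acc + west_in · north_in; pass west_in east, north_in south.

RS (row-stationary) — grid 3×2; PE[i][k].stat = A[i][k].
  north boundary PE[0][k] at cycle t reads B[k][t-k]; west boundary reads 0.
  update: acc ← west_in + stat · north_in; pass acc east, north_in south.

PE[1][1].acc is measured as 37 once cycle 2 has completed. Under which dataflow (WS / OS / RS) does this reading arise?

Under WS (2×2), PE[1][1]:
  step 0 · PE1,1: acc=0; fwd→0 fwd↓0
  step 1 · PE1,1: acc=0; fwd→0 fwd↓0
  step 2 · PE1,1: acc=8; fwd→2 fwd↓8
Under OS (3×2), PE[1][1]:
  step 0 · PE1,1: acc=0; fwd→0 fwd↓0
  step 1 · PE1,1: acc=0; fwd→0 fwd↓0
  step 2 · PE1,1: acc=20; fwd→5 fwd↓4
Under RS (3×2), PE[1][1]:
  step 0 · PE1,1: acc=0; fwd→0 fwd↓0
  step 1 · PE1,1: acc=0; fwd→0 fwd↓0
  step 2 · PE1,1: acc=37; fwd→37 fwd↓4

dataflow = RS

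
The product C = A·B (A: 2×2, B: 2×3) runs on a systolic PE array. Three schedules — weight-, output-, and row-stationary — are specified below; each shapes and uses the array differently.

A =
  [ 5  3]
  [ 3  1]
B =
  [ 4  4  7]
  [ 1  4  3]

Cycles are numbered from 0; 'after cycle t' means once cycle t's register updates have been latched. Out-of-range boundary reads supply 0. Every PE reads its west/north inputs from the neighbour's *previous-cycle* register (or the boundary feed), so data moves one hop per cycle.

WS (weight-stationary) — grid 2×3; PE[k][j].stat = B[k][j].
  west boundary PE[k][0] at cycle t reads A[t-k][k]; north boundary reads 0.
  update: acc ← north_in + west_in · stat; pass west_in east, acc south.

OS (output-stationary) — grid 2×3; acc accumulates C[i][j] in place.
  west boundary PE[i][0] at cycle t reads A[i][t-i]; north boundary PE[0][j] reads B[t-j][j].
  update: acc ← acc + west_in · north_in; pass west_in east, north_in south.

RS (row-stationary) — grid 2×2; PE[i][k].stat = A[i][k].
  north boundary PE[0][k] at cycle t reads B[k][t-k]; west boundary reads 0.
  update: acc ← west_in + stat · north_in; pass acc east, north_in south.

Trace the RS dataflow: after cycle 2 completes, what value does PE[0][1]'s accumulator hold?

PE[0][1].acc = 32

RS (2×2). Following PE[0][1] plus its west/north inputs:
  after 0 — PE[0][0] acc=20, pass-E 20, pass-S 4
  after 0 — PE[0][1] acc=0, pass-E 0, pass-S 0
  after 1 — PE[0][0] acc=20, pass-E 20, pass-S 4
  after 1 — PE[0][1] acc=23, pass-E 23, pass-S 1
  after 2 — PE[0][0] acc=35, pass-E 35, pass-S 7
  after 2 — PE[0][1] acc=32, pass-E 32, pass-S 4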